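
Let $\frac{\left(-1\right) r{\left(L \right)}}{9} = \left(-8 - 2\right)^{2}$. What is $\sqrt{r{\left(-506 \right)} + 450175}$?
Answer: $5 \sqrt{17971} \approx 670.28$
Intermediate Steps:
$r{\left(L \right)} = -900$ ($r{\left(L \right)} = - 9 \left(-8 - 2\right)^{2} = - 9 \left(-10\right)^{2} = \left(-9\right) 100 = -900$)
$\sqrt{r{\left(-506 \right)} + 450175} = \sqrt{-900 + 450175} = \sqrt{449275} = 5 \sqrt{17971}$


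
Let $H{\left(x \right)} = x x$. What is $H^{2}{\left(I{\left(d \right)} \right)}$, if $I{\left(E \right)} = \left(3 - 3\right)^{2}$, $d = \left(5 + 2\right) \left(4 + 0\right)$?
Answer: $0$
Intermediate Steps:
$d = 28$ ($d = 7 \cdot 4 = 28$)
$I{\left(E \right)} = 0$ ($I{\left(E \right)} = 0^{2} = 0$)
$H{\left(x \right)} = x^{2}$
$H^{2}{\left(I{\left(d \right)} \right)} = \left(0^{2}\right)^{2} = 0^{2} = 0$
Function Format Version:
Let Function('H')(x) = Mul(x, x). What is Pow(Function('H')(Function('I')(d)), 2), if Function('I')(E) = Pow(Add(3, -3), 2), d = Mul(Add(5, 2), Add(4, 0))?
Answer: 0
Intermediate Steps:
d = 28 (d = Mul(7, 4) = 28)
Function('I')(E) = 0 (Function('I')(E) = Pow(0, 2) = 0)
Function('H')(x) = Pow(x, 2)
Pow(Function('H')(Function('I')(d)), 2) = Pow(Pow(0, 2), 2) = Pow(0, 2) = 0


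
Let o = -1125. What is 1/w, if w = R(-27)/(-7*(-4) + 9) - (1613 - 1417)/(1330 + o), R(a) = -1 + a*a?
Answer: 7585/141988 ≈ 0.053420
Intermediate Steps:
R(a) = -1 + a²
w = 141988/7585 (w = (-1 + (-27)²)/(-7*(-4) + 9) - (1613 - 1417)/(1330 - 1125) = (-1 + 729)/(28 + 9) - 196/205 = 728/37 - 196/205 = 141988/7585 ≈ 18.720)
1/w = 1/(141988/7585) = 7585/141988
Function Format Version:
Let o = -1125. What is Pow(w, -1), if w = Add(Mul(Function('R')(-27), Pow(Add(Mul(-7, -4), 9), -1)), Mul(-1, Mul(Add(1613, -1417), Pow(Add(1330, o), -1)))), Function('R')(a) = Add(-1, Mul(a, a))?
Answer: Rational(7585, 141988) ≈ 0.053420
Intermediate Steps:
Function('R')(a) = Add(-1, Pow(a, 2))
w = Rational(141988, 7585) (w = Add(Mul(Add(-1, Pow(-27, 2)), Pow(Add(Mul(-7, -4), 9), -1)), Mul(-1, Mul(Add(1613, -1417), Pow(Add(1330, -1125), -1)))) = Add(Mul(Add(-1, 729), Pow(Add(28, 9), -1)), Mul(-1, Mul(196, Pow(205, -1)))) = Add(Mul(728, Pow(37, -1)), Mul(-1, Mul(196, Rational(1, 205)))) = Add(Mul(728, Rational(1, 37)), Mul(-1, Rational(196, 205))) = Add(Rational(728, 37), Rational(-196, 205)) = Rational(141988, 7585) ≈ 18.720)
Pow(w, -1) = Pow(Rational(141988, 7585), -1) = Rational(7585, 141988)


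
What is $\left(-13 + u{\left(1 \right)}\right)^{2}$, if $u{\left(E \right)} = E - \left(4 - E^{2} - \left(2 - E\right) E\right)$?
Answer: $196$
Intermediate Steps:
$u{\left(E \right)} = -4 + E + E^{2} + E \left(2 - E\right)$ ($u{\left(E \right)} = E - \left(4 - E^{2} - E \left(2 - E\right)\right) = E + \left(-4 + E^{2} + E \left(2 - E\right)\right) = -4 + E + E^{2} + E \left(2 - E\right)$)
$\left(-13 + u{\left(1 \right)}\right)^{2} = \left(-13 + \left(-4 + 3 \cdot 1\right)\right)^{2} = \left(-13 + \left(-4 + 3\right)\right)^{2} = \left(-13 - 1\right)^{2} = \left(-14\right)^{2} = 196$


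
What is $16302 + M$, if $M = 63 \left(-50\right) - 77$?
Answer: $13075$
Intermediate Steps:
$M = -3227$ ($M = -3150 - 77 = -3227$)
$16302 + M = 16302 - 3227 = 13075$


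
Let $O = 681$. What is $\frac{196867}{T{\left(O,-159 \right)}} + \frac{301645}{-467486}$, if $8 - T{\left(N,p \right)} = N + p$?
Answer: $- \frac{23046902973}{60071951} \approx -383.65$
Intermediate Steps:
$T{\left(N,p \right)} = 8 - N - p$ ($T{\left(N,p \right)} = 8 - \left(N + p\right) = 8 - N - p$)
$\frac{196867}{T{\left(O,-159 \right)}} + \frac{301645}{-467486} = \frac{196867}{8 - 681 - -159} + \frac{301645}{-467486} = \frac{196867}{8 - 681 + 159} + 301645 \left(- \frac{1}{467486}\right) = \frac{196867}{-514} - \frac{301645}{467486} = 196867 \left(- \frac{1}{514}\right) - \frac{301645}{467486} = - \frac{196867}{514} - \frac{301645}{467486} = - \frac{23046902973}{60071951}$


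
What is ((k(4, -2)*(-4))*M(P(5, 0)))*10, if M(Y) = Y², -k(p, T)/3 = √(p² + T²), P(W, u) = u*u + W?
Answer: 6000*√5 ≈ 13416.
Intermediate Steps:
P(W, u) = W + u² (P(W, u) = u² + W = W + u²)
k(p, T) = -3*√(T² + p²) (k(p, T) = -3*√(p² + T²) = -3*√(T² + p²))
((k(4, -2)*(-4))*M(P(5, 0)))*10 = ((-3*√((-2)² + 4²)*(-4))*(5 + 0²)²)*10 = ((-3*√(4 + 16)*(-4))*(5 + 0)²)*10 = ((-6*√5*(-4))*5²)*10 = ((-6*√5*(-4))*25)*10 = ((24*√5)*25)*10 = (600*√5)*10 = 6000*√5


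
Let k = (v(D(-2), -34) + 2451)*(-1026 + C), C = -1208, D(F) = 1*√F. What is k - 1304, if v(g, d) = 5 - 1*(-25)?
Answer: -5543858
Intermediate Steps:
D(F) = √F
v(g, d) = 30 (v(g, d) = 5 + 25 = 30)
k = -5542554 (k = (30 + 2451)*(-1026 - 1208) = 2481*(-2234) = -5542554)
k - 1304 = -5542554 - 1304 = -5543858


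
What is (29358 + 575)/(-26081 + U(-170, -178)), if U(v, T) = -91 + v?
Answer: -29933/26342 ≈ -1.1363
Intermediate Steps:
(29358 + 575)/(-26081 + U(-170, -178)) = (29358 + 575)/(-26081 + (-91 - 170)) = 29933/(-26081 - 261) = 29933/(-26342) = 29933*(-1/26342) = -29933/26342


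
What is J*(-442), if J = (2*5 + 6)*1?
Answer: -7072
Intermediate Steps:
J = 16 (J = (10 + 6)*1 = 16*1 = 16)
J*(-442) = 16*(-442) = -7072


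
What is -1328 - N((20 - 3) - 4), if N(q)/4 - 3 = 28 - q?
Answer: -1400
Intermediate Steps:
N(q) = 124 - 4*q (N(q) = 12 + 4*(28 - q) = 12 + (112 - 4*q) = 124 - 4*q)
-1328 - N((20 - 3) - 4) = -1328 - (124 - 4*((20 - 3) - 4)) = -1328 - (124 - 4*(17 - 4)) = -1328 - (124 - 4*13) = -1328 - (124 - 52) = -1328 - 1*72 = -1328 - 72 = -1400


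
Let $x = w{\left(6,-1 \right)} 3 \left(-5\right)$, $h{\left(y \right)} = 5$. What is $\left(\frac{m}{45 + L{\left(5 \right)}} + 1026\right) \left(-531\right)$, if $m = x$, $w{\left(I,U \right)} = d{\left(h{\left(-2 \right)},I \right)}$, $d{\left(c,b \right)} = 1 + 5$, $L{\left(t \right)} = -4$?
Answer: $- \frac{22289256}{41} \approx -5.4364 \cdot 10^{5}$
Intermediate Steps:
$d{\left(c,b \right)} = 6$
$w{\left(I,U \right)} = 6$
$x = -90$ ($x = 6 \cdot 3 \left(-5\right) = 18 \left(-5\right) = -90$)
$m = -90$
$\left(\frac{m}{45 + L{\left(5 \right)}} + 1026\right) \left(-531\right) = \left(- \frac{90}{45 - 4} + 1026\right) \left(-531\right) = \left(- \frac{90}{41} + 1026\right) \left(-531\right) = \frac{41976}{41} \left(-531\right) = - \frac{22289256}{41}$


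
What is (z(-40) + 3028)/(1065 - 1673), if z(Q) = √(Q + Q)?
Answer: -757/152 - I*√5/152 ≈ -4.9803 - 0.014711*I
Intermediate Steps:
z(Q) = √2*√Q (z(Q) = √(2*Q) = √2*√Q)
(z(-40) + 3028)/(1065 - 1673) = (√2*√(-40) + 3028)/(1065 - 1673) = (√2*(2*I*√10) + 3028)/(-608) = (4*I*√5 + 3028)*(-1/608) = (3028 + 4*I*√5)*(-1/608) = -757/152 - I*√5/152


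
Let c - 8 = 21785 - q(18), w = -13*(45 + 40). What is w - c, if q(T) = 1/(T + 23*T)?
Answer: -9891935/432 ≈ -22898.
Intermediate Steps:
q(T) = 1/(24*T)
w = -1105 (w = -13*85 = -1105)
c = 9414575/432 (c = 8 + (21785 - 1/(24*18)) = 8 + (21785 - 1*1/432) = 8 + (21785 - 1/432) = 8 + 9411119/432 = 9414575/432 ≈ 21793.)
w - c = -1105 - 1*9414575/432 = -1105 - 9414575/432 = -9891935/432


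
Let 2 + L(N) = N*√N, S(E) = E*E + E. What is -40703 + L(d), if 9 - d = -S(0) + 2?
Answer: -40705 + 7*√7 ≈ -40687.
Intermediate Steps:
S(E) = E + E² (S(E) = E² + E = E + E²)
d = 7 (d = 9 - (-0*(1 + 0) + 2) = 9 - (-0 + 2) = 9 - (-1*0 + 2) = 9 - (0 + 2) = 9 - 1*2 = 9 - 2 = 7)
L(N) = -2 + N^(3/2) (L(N) = -2 + N*√N = -2 + N^(3/2))
-40703 + L(d) = -40703 + (-2 + 7^(3/2)) = -40703 + (-2 + 7*√7) = -40705 + 7*√7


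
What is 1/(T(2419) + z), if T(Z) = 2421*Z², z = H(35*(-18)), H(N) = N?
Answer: 1/14166628551 ≈ 7.0588e-11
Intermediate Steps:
z = -630 (z = 35*(-18) = -630)
1/(T(2419) + z) = 1/(2421*2419² - 630) = 1/(2421*5851561 - 630) = 1/(14166629181 - 630) = 1/14166628551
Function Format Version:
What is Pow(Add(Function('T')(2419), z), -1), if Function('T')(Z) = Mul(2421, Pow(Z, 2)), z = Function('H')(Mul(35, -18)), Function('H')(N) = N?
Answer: Rational(1, 14166628551) ≈ 7.0588e-11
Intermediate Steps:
z = -630 (z = Mul(35, -18) = -630)
Pow(Add(Function('T')(2419), z), -1) = Pow(Add(Mul(2421, Pow(2419, 2)), -630), -1) = Pow(Add(Mul(2421, 5851561), -630), -1) = Pow(Add(14166629181, -630), -1) = Pow(14166628551, -1) = Rational(1, 14166628551)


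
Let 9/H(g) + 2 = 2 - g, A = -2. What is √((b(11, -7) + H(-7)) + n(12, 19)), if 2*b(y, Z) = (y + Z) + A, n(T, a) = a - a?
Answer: 4*√7/7 ≈ 1.5119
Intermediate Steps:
n(T, a) = 0
b(y, Z) = -1 + Z/2 + y/2 (b(y, Z) = ((y + Z) - 2)/2 = ((Z + y) - 2)/2 = (-2 + Z + y)/2 = -1 + Z/2 + y/2)
H(g) = -9/g (H(g) = 9/(-2 + (2 - g)) = 9/((-g)) = 9*(-1/g) = -9/g)
√((b(11, -7) + H(-7)) + n(12, 19)) = √(((-1 + (½)*(-7) + (½)*11) - 9/(-7)) + 0) = √(((-1 - 7/2 + 11/2) - 9*(-⅐)) + 0) = √((1 + 9/7) + 0) = √(16/7 + 0) = √(16/7) = 4*√7/7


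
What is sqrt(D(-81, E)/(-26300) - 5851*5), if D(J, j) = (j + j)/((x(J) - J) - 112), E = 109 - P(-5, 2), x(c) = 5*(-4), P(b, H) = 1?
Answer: I*sqrt(14620069880897)/22355 ≈ 171.04*I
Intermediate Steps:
x(c) = -20
E = 108 (E = 109 - 1*1 = 109 - 1 = 108)
D(J, j) = 2*j/(-132 - J) (D(J, j) = (j + j)/((-20 - J) - 112) = (2*j)/(-132 - J) = 2*j/(-132 - J))
sqrt(D(-81, E)/(-26300) - 5851*5) = sqrt(-2*108/(132 - 81)/(-26300) - 5851*5) = sqrt(-2*108/51*(-1/26300) - 29255) = sqrt(-2*108*1/51*(-1/26300) - 29255) = sqrt(-72/17*(-1/26300) - 29255) = sqrt(18/111775 - 29255) = sqrt(-3269977607/111775) = I*sqrt(14620069880897)/22355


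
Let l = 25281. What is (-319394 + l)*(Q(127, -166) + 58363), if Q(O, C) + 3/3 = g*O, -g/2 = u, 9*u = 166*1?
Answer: -142084225622/9 ≈ -1.5787e+10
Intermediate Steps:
u = 166/9 (u = (166*1)/9 = (⅑)*166 = 166/9 ≈ 18.444)
g = -332/9 (g = -2*166/9 = -332/9 ≈ -36.889)
Q(O, C) = -1 - 332*O/9
(-319394 + l)*(Q(127, -166) + 58363) = (-319394 + 25281)*((-1 - 332/9*127) + 58363) = -294113*((-1 - 42164/9) + 58363) = -294113*(-42173/9 + 58363) = -294113*483094/9 = -142084225622/9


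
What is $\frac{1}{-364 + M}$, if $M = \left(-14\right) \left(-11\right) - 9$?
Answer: $- \frac{1}{219} \approx -0.0045662$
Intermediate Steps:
$M = 145$ ($M = 154 - 9 = 145$)
$\frac{1}{-364 + M} = \frac{1}{-364 + 145} = \frac{1}{-219} = - \frac{1}{219}$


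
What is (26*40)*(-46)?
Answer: -47840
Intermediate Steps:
(26*40)*(-46) = 1040*(-46) = -47840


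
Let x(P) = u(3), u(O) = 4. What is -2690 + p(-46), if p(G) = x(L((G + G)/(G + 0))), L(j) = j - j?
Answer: -2686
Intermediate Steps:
L(j) = 0
x(P) = 4
p(G) = 4
-2690 + p(-46) = -2690 + 4 = -2686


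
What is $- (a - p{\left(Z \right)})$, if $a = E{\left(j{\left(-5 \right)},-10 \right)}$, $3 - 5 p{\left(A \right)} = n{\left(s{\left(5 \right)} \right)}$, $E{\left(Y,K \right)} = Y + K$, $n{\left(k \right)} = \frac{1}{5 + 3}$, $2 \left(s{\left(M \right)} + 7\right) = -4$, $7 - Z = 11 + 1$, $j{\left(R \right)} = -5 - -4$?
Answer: $\frac{463}{40} \approx 11.575$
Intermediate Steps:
$j{\left(R \right)} = -1$ ($j{\left(R \right)} = -5 + 4 = -1$)
$Z = -5$ ($Z = 7 - \left(11 + 1\right) = 7 - 12 = -5$)
$s{\left(M \right)} = -9$ ($s{\left(M \right)} = -7 + \frac{1}{2} \left(-4\right) = -7 - 2 = -9$)
$n{\left(k \right)} = \frac{1}{8}$
$E{\left(Y,K \right)} = K + Y$
$p{\left(A \right)} = \frac{23}{40}$ ($p{\left(A \right)} = \frac{3}{5} - \frac{1}{40} = \frac{23}{40}$)
$a = -11$ ($a = -10 - 1 = -11$)
$- (a - p{\left(Z \right)}) = - (-11 - \frac{23}{40}) = \left(-1\right) \left(- \frac{463}{40}\right) = \frac{463}{40}$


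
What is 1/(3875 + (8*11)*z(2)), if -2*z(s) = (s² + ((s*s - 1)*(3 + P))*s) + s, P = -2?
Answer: 1/3347 ≈ 0.00029877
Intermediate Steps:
z(s) = -s/2 - s²/2 - s*(-1 + s²)/2 (z(s) = -((s² + ((s*s - 1)*(3 - 2))*s) + s)/2 = -((s² + ((s² - 1)*1)*s) + s)/2 = -((s² + ((-1 + s²)*1)*s) + s)/2 = -((s² + (-1 + s²)*s) + s)/2 = -((s² + s*(-1 + s²)) + s)/2 = -(s + s² + s*(-1 + s²))/2 = -s/2 - s²/2 - s*(-1 + s²)/2)
1/(3875 + (8*11)*z(2)) = 1/(3875 + (8*11)*(-½*2²*(1 + 2))) = 1/(3875 + 88*(-½*4*3)) = 1/(3875 + 88*(-6)) = 1/(3875 - 528) = 1/3347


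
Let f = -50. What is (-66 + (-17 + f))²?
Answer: 17689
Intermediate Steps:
(-66 + (-17 + f))² = (-66 + (-17 - 50))² = (-66 - 67)² = (-133)² = 17689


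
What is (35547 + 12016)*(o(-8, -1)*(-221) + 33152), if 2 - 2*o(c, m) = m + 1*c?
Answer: 3037991499/2 ≈ 1.5190e+9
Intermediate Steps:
o(c, m) = 1 - c/2 - m/2 (o(c, m) = 1 - (m + 1*c)/2 = 1 - (m + c)/2 = 1 - (c + m)/2 = 1 + (-c/2 - m/2) = 1 - c/2 - m/2)
(35547 + 12016)*(o(-8, -1)*(-221) + 33152) = (35547 + 12016)*((1 - ½*(-8) - ½*(-1))*(-221) + 33152) = 47563*((1 + 4 + ½)*(-221) + 33152) = 47563*((11/2)*(-221) + 33152) = 47563*(-2431/2 + 33152) = 47563*(63873/2) = 3037991499/2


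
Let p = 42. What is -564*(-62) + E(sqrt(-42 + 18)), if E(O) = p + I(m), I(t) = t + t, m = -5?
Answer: 35000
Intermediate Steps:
I(t) = 2*t
E(O) = 32 (E(O) = 42 + 2*(-5) = 42 - 10 = 32)
-564*(-62) + E(sqrt(-42 + 18)) = -564*(-62) + 32 = 34968 + 32 = 35000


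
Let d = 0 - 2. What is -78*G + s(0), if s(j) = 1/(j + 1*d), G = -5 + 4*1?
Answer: 155/2 ≈ 77.500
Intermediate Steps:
d = -2
G = -1 (G = -5 + 4 = -1)
s(j) = 1/(-2 + j) (s(j) = 1/(j + 1*(-2)) = 1/(j - 2) = 1/(-2 + j))
-78*G + s(0) = -78*(-1) + 1/(-2 + 0) = 78 + 1/(-2) = 78 - ½ = 155/2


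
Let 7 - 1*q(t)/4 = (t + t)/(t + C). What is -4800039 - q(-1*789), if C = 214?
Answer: -2760032213/575 ≈ -4.8001e+6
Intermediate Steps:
q(t) = 28 - 8*t/(214 + t) (q(t) = 28 - 4*(t + t)/(t + 214) = 28 - 4*2*t/(214 + t) = 28 - 8*t/(214 + t))
-4800039 - q(-1*789) = -4800039 - 4*(1498 + 5*(-1*789))/(214 - 1*789) = -4800039 - 4*(1498 + 5*(-789))/(214 - 789) = -4800039 - 4*(1498 - 3945)/(-575) = -4800039 - 4*(-1)*(-2447)/575 = -4800039 - 1*9788/575 = -4800039 - 9788/575 = -2760032213/575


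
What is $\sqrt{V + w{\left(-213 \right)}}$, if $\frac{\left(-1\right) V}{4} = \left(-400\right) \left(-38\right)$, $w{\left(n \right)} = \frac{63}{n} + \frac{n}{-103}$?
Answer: $\frac{4 i \sqrt{203217958670}}{7313} \approx 246.57 i$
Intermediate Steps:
$w{\left(n \right)} = \frac{63}{n} - \frac{n}{103}$ ($w{\left(n \right)} = \frac{63}{n} + n \left(- \frac{1}{103}\right) = \frac{63}{n} - \frac{n}{103}$)
$V = -60800$ ($V = - 4 \left(\left(-400\right) \left(-38\right)\right) = \left(-4\right) 15200 = -60800$)
$\sqrt{V + w{\left(-213 \right)}} = \sqrt{-60800 + \left(\frac{63}{-213} - - \frac{213}{103}\right)} = \sqrt{-60800 + \left(63 \left(- \frac{1}{213}\right) + \frac{213}{103}\right)} = \sqrt{-60800 + \left(- \frac{21}{71} + \frac{213}{103}\right)} = \sqrt{-60800 + \frac{12960}{7313}} = \sqrt{- \frac{444617440}{7313}} = \frac{4 i \sqrt{203217958670}}{7313}$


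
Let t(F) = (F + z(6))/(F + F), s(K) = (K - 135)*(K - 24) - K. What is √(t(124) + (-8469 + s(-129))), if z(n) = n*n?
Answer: 4*√1925162/31 ≈ 179.03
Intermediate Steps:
z(n) = n²
s(K) = -K + (-135 + K)*(-24 + K) (s(K) = (-135 + K)*(-24 + K) - K = -K + (-135 + K)*(-24 + K))
t(F) = (36 + F)/(2*F) (t(F) = (F + 6²)/(F + F) = (F + 36)/((2*F)) = (36 + F)*(1/(2*F)) = (36 + F)/(2*F))
√(t(124) + (-8469 + s(-129))) = √((½)*(36 + 124)/124 + (-8469 + (3240 + (-129)² - 160*(-129)))) = √((½)*(1/124)*160 + (-8469 + (3240 + 16641 + 20640))) = √(20/31 + (-8469 + 40521)) = √(20/31 + 32052) = √(993632/31) = 4*√1925162/31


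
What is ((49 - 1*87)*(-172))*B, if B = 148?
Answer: 967328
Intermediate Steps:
((49 - 1*87)*(-172))*B = ((49 - 1*87)*(-172))*148 = ((49 - 87)*(-172))*148 = -38*(-172)*148 = 6536*148 = 967328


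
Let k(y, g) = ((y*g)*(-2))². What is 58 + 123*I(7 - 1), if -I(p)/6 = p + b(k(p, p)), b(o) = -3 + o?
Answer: -3827948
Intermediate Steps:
k(y, g) = 4*g²*y² (k(y, g) = ((g*y)*(-2))² = (-2*g*y)² = 4*g²*y²)
I(p) = 18 - 24*p⁴ - 6*p (I(p) = -6*(p + (-3 + 4*p²*p²)) = -6*(p + (-3 + 4*p⁴)) = -6*(-3 + p + 4*p⁴) = 18 - 24*p⁴ - 6*p)
58 + 123*I(7 - 1) = 58 + 123*(18 - 24*(7 - 1)⁴ - 6*(7 - 1)) = 58 + 123*(18 - 24*6⁴ - 6*6) = 58 + 123*(18 - 24*1296 - 36) = 58 + 123*(18 - 31104 - 36) = 58 + 123*(-31122) = 58 - 3828006 = -3827948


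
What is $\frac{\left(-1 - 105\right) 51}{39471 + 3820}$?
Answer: $- \frac{5406}{43291} \approx -0.12488$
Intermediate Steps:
$\frac{\left(-1 - 105\right) 51}{39471 + 3820} = \frac{\left(-106\right) 51}{43291} = \left(-5406\right) \frac{1}{43291} = - \frac{5406}{43291}$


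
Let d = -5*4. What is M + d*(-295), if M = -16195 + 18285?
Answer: 7990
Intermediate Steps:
d = -20
M = 2090
M + d*(-295) = 2090 - 20*(-295) = 2090 + 5900 = 7990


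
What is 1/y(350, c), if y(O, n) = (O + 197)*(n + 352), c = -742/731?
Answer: 731/140343790 ≈ 5.2086e-6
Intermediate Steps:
c = -742/731 (c = -742*1/731 = -742/731 ≈ -1.0150)
y(O, n) = (197 + O)*(352 + n)
1/y(350, c) = 1/(69344 + 197*(-742/731) + 352*350 + 350*(-742/731)) = 1/(69344 - 146174/731 + 123200 - 259700/731) = 1/(140343790/731) = 731/140343790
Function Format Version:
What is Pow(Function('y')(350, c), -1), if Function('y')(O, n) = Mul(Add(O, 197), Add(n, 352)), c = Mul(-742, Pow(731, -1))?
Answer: Rational(731, 140343790) ≈ 5.2086e-6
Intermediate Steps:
c = Rational(-742, 731) (c = Mul(-742, Rational(1, 731)) = Rational(-742, 731) ≈ -1.0150)
Function('y')(O, n) = Mul(Add(197, O), Add(352, n))
Pow(Function('y')(350, c), -1) = Pow(Add(69344, Mul(197, Rational(-742, 731)), Mul(352, 350), Mul(350, Rational(-742, 731))), -1) = Pow(Add(69344, Rational(-146174, 731), 123200, Rational(-259700, 731)), -1) = Pow(Rational(140343790, 731), -1) = Rational(731, 140343790)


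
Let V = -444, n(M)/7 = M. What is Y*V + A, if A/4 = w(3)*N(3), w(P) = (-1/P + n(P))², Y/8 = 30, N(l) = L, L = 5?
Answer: -882160/9 ≈ -98018.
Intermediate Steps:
n(M) = 7*M
N(l) = 5
Y = 240 (Y = 8*30 = 240)
w(P) = (-1/P + 7*P)²
A = 76880/9 (A = 4*(((-1 + 7*3²)²/3²)*5) = 4*(((-1 + 7*9)²/9)*5) = 4*(((-1 + 63)²/9)*5) = 4*(((⅑)*62²)*5) = 4*(((⅑)*3844)*5) = 4*((3844/9)*5) = 4*(19220/9) = 76880/9 ≈ 8542.2)
Y*V + A = 240*(-444) + 76880/9 = -106560 + 76880/9 = -882160/9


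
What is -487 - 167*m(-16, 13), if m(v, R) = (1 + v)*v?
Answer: -40567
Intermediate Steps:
m(v, R) = v*(1 + v)
-487 - 167*m(-16, 13) = -487 - (-2672)*(1 - 16) = -487 - (-2672)*(-15) = -487 - 167*240 = -487 - 40080 = -40567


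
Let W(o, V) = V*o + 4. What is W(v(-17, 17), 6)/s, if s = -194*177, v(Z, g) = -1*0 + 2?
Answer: -8/17169 ≈ -0.00046596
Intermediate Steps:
v(Z, g) = 2 (v(Z, g) = 0 + 2 = 2)
W(o, V) = 4 + V*o
s = -34338
W(v(-17, 17), 6)/s = (4 + 6*2)/(-34338) = (4 + 12)*(-1/34338) = 16*(-1/34338) = -8/17169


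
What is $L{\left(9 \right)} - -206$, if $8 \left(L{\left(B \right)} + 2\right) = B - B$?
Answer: $204$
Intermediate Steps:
$L{\left(B \right)} = -2$ ($L{\left(B \right)} = -2 + \frac{B - B}{8} = -2 + \frac{1}{8} \cdot 0 = -2 + 0 = -2$)
$L{\left(9 \right)} - -206 = -2 - -206 = -2 + 206 = 204$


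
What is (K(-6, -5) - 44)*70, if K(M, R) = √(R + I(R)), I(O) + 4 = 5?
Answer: -3080 + 140*I ≈ -3080.0 + 140.0*I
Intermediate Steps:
I(O) = 1 (I(O) = -4 + 5 = 1)
K(M, R) = √(1 + R) (K(M, R) = √(R + 1) = √(1 + R))
(K(-6, -5) - 44)*70 = (√(1 - 5) - 44)*70 = (√(-4) - 44)*70 = (2*I - 44)*70 = (-44 + 2*I)*70 = -3080 + 140*I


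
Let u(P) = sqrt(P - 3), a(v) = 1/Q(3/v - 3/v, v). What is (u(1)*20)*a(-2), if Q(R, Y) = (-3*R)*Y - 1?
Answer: -20*I*sqrt(2) ≈ -28.284*I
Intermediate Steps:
Q(R, Y) = -1 - 3*R*Y (Q(R, Y) = -3*R*Y - 1 = -1 - 3*R*Y)
a(v) = -1 (a(v) = 1/(-1 - 3*(3/v - 3/v)*v) = 1/(-1 - 3*0*v) = 1/(-1 + 0) = 1/(-1) = -1)
u(P) = sqrt(-3 + P)
(u(1)*20)*a(-2) = (sqrt(-3 + 1)*20)*(-1) = (sqrt(-2)*20)*(-1) = ((I*sqrt(2))*20)*(-1) = (20*I*sqrt(2))*(-1) = -20*I*sqrt(2)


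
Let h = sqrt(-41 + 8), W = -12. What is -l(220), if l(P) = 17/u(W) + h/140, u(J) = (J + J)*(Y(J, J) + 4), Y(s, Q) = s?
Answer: -17/192 - I*sqrt(33)/140 ≈ -0.088542 - 0.041033*I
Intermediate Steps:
h = I*sqrt(33) (h = sqrt(-33) = I*sqrt(33) ≈ 5.7446*I)
u(J) = 2*J*(4 + J) (u(J) = (J + J)*(J + 4) = (2*J)*(4 + J) = 2*J*(4 + J))
l(P) = 17/192 + I*sqrt(33)/140 (l(P) = 17/((2*(-12)*(4 - 12))) + (I*sqrt(33))/140 = 17/((2*(-12)*(-8))) + (I*sqrt(33))*(1/140) = 17/192 + I*sqrt(33)/140)
-l(220) = -(17/192 + I*sqrt(33)/140) = -17/192 - I*sqrt(33)/140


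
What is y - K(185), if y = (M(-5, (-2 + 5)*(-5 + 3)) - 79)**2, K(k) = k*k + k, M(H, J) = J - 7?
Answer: -25946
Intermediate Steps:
M(H, J) = -7 + J
K(k) = k + k**2 (K(k) = k**2 + k = k + k**2)
y = 8464 (y = ((-7 + (-2 + 5)*(-5 + 3)) - 79)**2 = ((-7 + 3*(-2)) - 79)**2 = ((-7 - 6) - 79)**2 = (-13 - 79)**2 = (-92)**2 = 8464)
y - K(185) = 8464 - 185*(1 + 185) = 8464 - 185*186 = 8464 - 1*34410 = 8464 - 34410 = -25946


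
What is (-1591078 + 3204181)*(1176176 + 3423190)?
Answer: 7419251092698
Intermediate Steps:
(-1591078 + 3204181)*(1176176 + 3423190) = 1613103*4599366 = 7419251092698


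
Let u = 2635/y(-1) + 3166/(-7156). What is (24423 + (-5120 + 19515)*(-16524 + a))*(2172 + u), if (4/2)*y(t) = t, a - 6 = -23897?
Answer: 3224703518154477/1789 ≈ 1.8025e+12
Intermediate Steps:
a = -23891 (a = 6 - 23897 = -23891)
y(t) = t/2
u = -18857643/3578 (u = 2635/(((½)*(-1))) + 3166/(-7156) = 2635/(-½) + 3166*(-1/7156) = 2635*(-2) - 1583/3578 = -5270 - 1583/3578 = -18857643/3578 ≈ -5270.4)
(24423 + (-5120 + 19515)*(-16524 + a))*(2172 + u) = (24423 + (-5120 + 19515)*(-16524 - 23891))*(2172 - 18857643/3578) = (24423 + 14395*(-40415))*(-11086227/3578) = (24423 - 581773925)*(-11086227/3578) = -581749502*(-11086227/3578) = 3224703518154477/1789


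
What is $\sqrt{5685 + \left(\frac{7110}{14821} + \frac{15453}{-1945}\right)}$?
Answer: $\frac{\sqrt{4717957517260725390}}{28826845} \approx 75.349$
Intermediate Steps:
$\sqrt{5685 + \left(\frac{7110}{14821} + \frac{15453}{-1945}\right)} = \sqrt{5685 + \left(7110 \cdot \frac{1}{14821} + 15453 \left(- \frac{1}{1945}\right)\right)} = \sqrt{5685 + \left(\frac{7110}{14821} - \frac{15453}{1945}\right)} = \sqrt{5685 - \frac{215199963}{28826845}} = \sqrt{\frac{163665413862}{28826845}} = \frac{\sqrt{4717957517260725390}}{28826845}$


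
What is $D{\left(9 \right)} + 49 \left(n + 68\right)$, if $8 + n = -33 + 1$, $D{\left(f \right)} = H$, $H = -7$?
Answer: $1365$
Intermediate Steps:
$D{\left(f \right)} = -7$
$n = -40$ ($n = -8 + \left(-33 + 1\right) = -8 - 32 = -40$)
$D{\left(9 \right)} + 49 \left(n + 68\right) = -7 + 49 \left(-40 + 68\right) = -7 + 49 \cdot 28 = -7 + 1372 = 1365$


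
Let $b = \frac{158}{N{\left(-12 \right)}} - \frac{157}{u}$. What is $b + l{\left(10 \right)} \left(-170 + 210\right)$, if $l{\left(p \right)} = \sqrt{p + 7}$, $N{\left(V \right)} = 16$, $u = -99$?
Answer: $\frac{9077}{792} + 40 \sqrt{17} \approx 176.39$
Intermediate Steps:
$l{\left(p \right)} = \sqrt{7 + p}$
$b = \frac{9077}{792}$ ($b = \frac{158}{16} - \frac{157}{-99} = 158 \cdot \frac{1}{16} - - \frac{157}{99} = \frac{79}{8} + \frac{157}{99} = \frac{9077}{792} \approx 11.461$)
$b + l{\left(10 \right)} \left(-170 + 210\right) = \frac{9077}{792} + \sqrt{7 + 10} \left(-170 + 210\right) = \frac{9077}{792} + \sqrt{17} \cdot 40 = \frac{9077}{792} + 40 \sqrt{17}$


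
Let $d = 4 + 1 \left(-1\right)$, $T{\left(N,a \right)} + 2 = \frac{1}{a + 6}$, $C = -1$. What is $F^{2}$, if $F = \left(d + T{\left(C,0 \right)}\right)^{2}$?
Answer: $\frac{2401}{1296} \approx 1.8526$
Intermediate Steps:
$T{\left(N,a \right)} = -2 + \frac{1}{6 + a}$ ($T{\left(N,a \right)} = -2 + \frac{1}{a + 6} = -2 + \frac{1}{6 + a}$)
$d = 3$ ($d = 4 - 1 = 3$)
$F = \frac{49}{36}$ ($F = \left(3 + \frac{-11 - 0}{6 + 0}\right)^{2} = \left(3 + \frac{-11 + 0}{6}\right)^{2} = \left(3 + \frac{1}{6} \left(-11\right)\right)^{2} = \left(3 - \frac{11}{6}\right)^{2} = \left(\frac{7}{6}\right)^{2} = \frac{49}{36} \approx 1.3611$)
$F^{2} = \left(\frac{49}{36}\right)^{2} = \frac{2401}{1296}$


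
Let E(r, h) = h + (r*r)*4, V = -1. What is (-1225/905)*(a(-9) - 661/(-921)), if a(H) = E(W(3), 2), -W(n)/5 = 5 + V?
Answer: -361645235/166701 ≈ -2169.4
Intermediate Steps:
W(n) = -20 (W(n) = -5*(5 - 1) = -5*4 = -20)
E(r, h) = h + 4*r**2 (E(r, h) = h + r**2*4 = h + 4*r**2)
a(H) = 1602 (a(H) = 2 + 4*(-20)**2 = 2 + 4*400 = 2 + 1600 = 1602)
(-1225/905)*(a(-9) - 661/(-921)) = (-1225/905)*(1602 - 661/(-921)) = (-1225*1/905)*(1602 - 661*(-1/921)) = -245*(1602 + 661/921)/181 = -245/181*1476103/921 = -361645235/166701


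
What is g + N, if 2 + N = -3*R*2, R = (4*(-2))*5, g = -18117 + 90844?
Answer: 72965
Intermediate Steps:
g = 72727
R = -40 (R = -8*5 = -40)
N = 238 (N = -2 - 3*(-40)*2 = -2 + 120*2 = -2 + 240 = 238)
g + N = 72727 + 238 = 72965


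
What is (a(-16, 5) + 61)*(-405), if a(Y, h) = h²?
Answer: -34830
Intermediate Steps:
(a(-16, 5) + 61)*(-405) = (5² + 61)*(-405) = (25 + 61)*(-405) = 86*(-405) = -34830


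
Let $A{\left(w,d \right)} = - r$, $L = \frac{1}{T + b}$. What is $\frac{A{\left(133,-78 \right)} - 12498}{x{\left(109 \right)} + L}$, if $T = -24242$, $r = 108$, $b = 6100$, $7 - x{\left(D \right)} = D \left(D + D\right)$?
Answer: $\frac{228698052}{430963211} \approx 0.53067$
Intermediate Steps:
$x{\left(D \right)} = 7 - 2 D^{2}$ ($x{\left(D \right)} = 7 - D \left(D + D\right) = 7 - D 2 D = 7 - 2 D^{2}$)
$L = - \frac{1}{18142}$ ($L = \frac{1}{-24242 + 6100} = \frac{1}{-18142} = - \frac{1}{18142} \approx -5.5121 \cdot 10^{-5}$)
$A{\left(w,d \right)} = -108$ ($A{\left(w,d \right)} = \left(-1\right) 108 = -108$)
$\frac{A{\left(133,-78 \right)} - 12498}{x{\left(109 \right)} + L} = \frac{-108 - 12498}{\left(7 - 2 \cdot 109^{2}\right) - \frac{1}{18142}} = - \frac{12606}{\left(7 - 23762\right) - \frac{1}{18142}} = - \frac{12606}{-23755 - \frac{1}{18142}} = - \frac{12606}{- \frac{430963211}{18142}} = \left(-12606\right) \left(- \frac{18142}{430963211}\right) = \frac{228698052}{430963211}$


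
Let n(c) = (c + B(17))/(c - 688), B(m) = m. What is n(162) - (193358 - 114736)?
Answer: -41355351/526 ≈ -78622.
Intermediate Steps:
n(c) = (17 + c)/(-688 + c) (n(c) = (c + 17)/(c - 688) = (17 + c)/(-688 + c))
n(162) - (193358 - 114736) = (17 + 162)/(-688 + 162) - (193358 - 114736) = 179/(-526) - 1*78622 = -1/526*179 - 78622 = -179/526 - 78622 = -41355351/526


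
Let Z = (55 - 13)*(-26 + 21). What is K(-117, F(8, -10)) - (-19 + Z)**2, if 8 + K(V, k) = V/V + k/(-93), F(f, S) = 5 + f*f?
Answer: -1625911/31 ≈ -52449.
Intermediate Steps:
F(f, S) = 5 + f**2
Z = -210 (Z = 42*(-5) = -210)
K(V, k) = -7 - k/93 (K(V, k) = -8 + (V/V + k/(-93)) = -8 + (1 + k*(-1/93)) = -8 + (1 - k/93) = -7 - k/93)
K(-117, F(8, -10)) - (-19 + Z)**2 = (-7 - (5 + 8**2)/93) - (-19 - 210)**2 = (-7 - (5 + 64)/93) - 1*(-229)**2 = (-7 - 1/93*69) - 1*52441 = (-7 - 23/31) - 52441 = -240/31 - 52441 = -1625911/31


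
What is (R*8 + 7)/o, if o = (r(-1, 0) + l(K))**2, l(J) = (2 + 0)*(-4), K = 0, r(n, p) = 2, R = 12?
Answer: 103/36 ≈ 2.8611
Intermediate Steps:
l(J) = -8 (l(J) = 2*(-4) = -8)
o = 36 (o = (2 - 8)**2 = (-6)**2 = 36)
(R*8 + 7)/o = (12*8 + 7)/36 = (96 + 7)*(1/36) = 103*(1/36) = 103/36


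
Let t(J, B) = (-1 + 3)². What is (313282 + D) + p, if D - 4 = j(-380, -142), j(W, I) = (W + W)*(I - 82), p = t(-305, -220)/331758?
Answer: 80206809356/165879 ≈ 4.8353e+5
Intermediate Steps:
t(J, B) = 4 (t(J, B) = 2² = 4)
p = 2/165879 (p = 4/331758 = 4*(1/331758) = 2/165879 ≈ 1.2057e-5)
j(W, I) = 2*W*(-82 + I) (j(W, I) = (2*W)*(-82 + I) = 2*W*(-82 + I))
D = 170244 (D = 4 + 2*(-380)*(-82 - 142) = 4 + 2*(-380)*(-224) = 4 + 170240 = 170244)
(313282 + D) + p = (313282 + 170244) + 2/165879 = 483526 + 2/165879 = 80206809356/165879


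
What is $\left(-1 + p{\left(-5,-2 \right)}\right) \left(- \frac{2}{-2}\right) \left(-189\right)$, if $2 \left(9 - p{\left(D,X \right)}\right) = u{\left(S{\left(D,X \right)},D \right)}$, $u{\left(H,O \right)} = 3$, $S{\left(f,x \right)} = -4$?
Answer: $- \frac{2457}{2} \approx -1228.5$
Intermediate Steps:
$p{\left(D,X \right)} = \frac{15}{2}$ ($p{\left(D,X \right)} = 9 - \frac{3}{2} = \frac{15}{2}$)
$\left(-1 + p{\left(-5,-2 \right)}\right) \left(- \frac{2}{-2}\right) \left(-189\right) = \left(-1 + \frac{15}{2}\right) \left(- \frac{2}{-2}\right) \left(-189\right) = \frac{13 \left(\left(-2\right) \left(- \frac{1}{2}\right)\right)}{2} \left(-189\right) = \frac{13}{2} \cdot 1 \left(-189\right) = \frac{13}{2} \left(-189\right) = - \frac{2457}{2}$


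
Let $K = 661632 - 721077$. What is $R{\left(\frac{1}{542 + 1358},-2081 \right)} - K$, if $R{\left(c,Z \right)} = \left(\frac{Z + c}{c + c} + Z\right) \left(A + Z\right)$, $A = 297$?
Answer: $3530649857$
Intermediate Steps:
$R{\left(c,Z \right)} = \left(297 + Z\right) \left(Z + \frac{Z + c}{2 c}\right)$ ($R{\left(c,Z \right)} = \left(\frac{Z + c}{c + c} + Z\right) \left(297 + Z\right) = \left(\frac{Z + c}{2 c} + Z\right) \left(297 + Z\right) = \left(Z + \frac{Z + c}{2 c}\right) \left(297 + Z\right) = \left(297 + Z\right) \left(Z + \frac{Z + c}{2 c}\right)$)
$K = -59445$ ($K = 661632 - 721077 = -59445$)
$R{\left(\frac{1}{542 + 1358},-2081 \right)} - K = \frac{\left(-2081\right)^{2} + 297 \left(-2081\right) + \frac{297 + 2 \left(-2081\right)^{2} + 595 \left(-2081\right)}{542 + 1358}}{2 \frac{1}{542 + 1358}} - -59445 = \frac{4330561 - 618057 + \frac{297 + 2 \cdot 4330561 - 1238195}{1900}}{2 \cdot \frac{1}{1900}} + 59445 = \frac{\frac{1}{\frac{1}{1900}} \left(4330561 - 618057 + \frac{297 + 8661122 - 1238195}{1900}\right)}{2} + 59445 = \frac{1}{2} \cdot 1900 \left(4330561 - 618057 + \frac{1}{1900} \cdot 7423224\right) + 59445 = \frac{1}{2} \cdot 1900 \left(4330561 - 618057 + \frac{97674}{25}\right) + 59445 = \frac{1}{2} \cdot 1900 \cdot \frac{92910274}{25} + 59445 = 3530590412 + 59445 = 3530649857$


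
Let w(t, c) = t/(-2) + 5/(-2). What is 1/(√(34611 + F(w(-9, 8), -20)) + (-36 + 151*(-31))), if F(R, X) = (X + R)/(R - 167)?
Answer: -259435/1221851284 - √104698605/1221851284 ≈ -0.00022070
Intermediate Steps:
w(t, c) = -5/2 - t/2 (w(t, c) = t*(-½) + 5*(-½) = -t/2 - 5/2 = -5/2 - t/2)
F(R, X) = (R + X)/(-167 + R)
1/(√(34611 + F(w(-9, 8), -20)) + (-36 + 151*(-31))) = 1/(√(34611 + ((-5/2 - ½*(-9)) - 20)/(-167 + (-5/2 - ½*(-9)))) + (-36 + 151*(-31))) = 1/(√(34611 + ((-5/2 + 9/2) - 20)/(-167 + (-5/2 + 9/2))) + (-36 - 4681)) = 1/(√(34611 + (2 - 20)/(-167 + 2)) - 4717) = 1/(√(34611 - 18/(-165)) - 4717) = 1/(√(34611 - 1/165*(-18)) - 4717) = 1/(√(34611 + 6/55) - 4717) = 1/(√(1903611/55) - 4717) = 1/(√104698605/55 - 4717) = 1/(-4717 + √104698605/55)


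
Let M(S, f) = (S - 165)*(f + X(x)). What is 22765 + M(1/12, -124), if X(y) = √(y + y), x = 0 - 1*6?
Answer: 129644/3 - 1979*I*√3/6 ≈ 43215.0 - 571.29*I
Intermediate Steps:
x = -6 (x = 0 - 6 = -6)
X(y) = √2*√y (X(y) = √(2*y) = √2*√y)
M(S, f) = (-165 + S)*(f + 2*I*√3) (M(S, f) = (S - 165)*(f + √2*√(-6)) = (-165 + S)*(f + √2*(I*√6)) = (-165 + S)*(f + 2*I*√3))
22765 + M(1/12, -124) = 22765 + (-165*(-124) - 124/12 - 330*I*√3 + 2*I*√3/12) = 22765 + (20460 + (1/12)*(-124) - 330*I*√3 + 2*I*(1/12)*√3) = 22765 + (20460 - 31/3 - 330*I*√3 + I*√3/6) = 22765 + (61349/3 - 1979*I*√3/6) = 129644/3 - 1979*I*√3/6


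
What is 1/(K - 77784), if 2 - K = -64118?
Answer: -1/13664 ≈ -7.3185e-5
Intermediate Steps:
K = 64120 (K = 2 - 1*(-64118) = 2 + 64118 = 64120)
1/(K - 77784) = 1/(64120 - 77784) = 1/(-13664) = -1/13664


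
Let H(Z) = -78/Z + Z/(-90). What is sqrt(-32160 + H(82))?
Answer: 34*I*sqrt(10522855)/615 ≈ 179.34*I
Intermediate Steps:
H(Z) = -78/Z - Z/90 (H(Z) = -78/Z + Z*(-1/90) = -78/Z - Z/90)
sqrt(-32160 + H(82)) = sqrt(-32160 + (-78/82 - 1/90*82)) = sqrt(-32160 + (-78*1/82 - 41/45)) = sqrt(-32160 + (-39/41 - 41/45)) = sqrt(-32160 - 3436/1845) = sqrt(-59338636/1845) = 34*I*sqrt(10522855)/615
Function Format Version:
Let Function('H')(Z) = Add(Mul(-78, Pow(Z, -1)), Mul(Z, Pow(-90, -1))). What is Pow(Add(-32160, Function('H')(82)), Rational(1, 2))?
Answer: Mul(Rational(34, 615), I, Pow(10522855, Rational(1, 2))) ≈ Mul(179.34, I)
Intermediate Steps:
Function('H')(Z) = Add(Mul(-78, Pow(Z, -1)), Mul(Rational(-1, 90), Z)) (Function('H')(Z) = Add(Mul(-78, Pow(Z, -1)), Mul(Z, Rational(-1, 90))) = Add(Mul(-78, Pow(Z, -1)), Mul(Rational(-1, 90), Z)))
Pow(Add(-32160, Function('H')(82)), Rational(1, 2)) = Pow(Add(-32160, Add(Mul(-78, Pow(82, -1)), Mul(Rational(-1, 90), 82))), Rational(1, 2)) = Pow(Add(-32160, Add(Mul(-78, Rational(1, 82)), Rational(-41, 45))), Rational(1, 2)) = Pow(Add(-32160, Add(Rational(-39, 41), Rational(-41, 45))), Rational(1, 2)) = Pow(Add(-32160, Rational(-3436, 1845)), Rational(1, 2)) = Pow(Rational(-59338636, 1845), Rational(1, 2)) = Mul(Rational(34, 615), I, Pow(10522855, Rational(1, 2)))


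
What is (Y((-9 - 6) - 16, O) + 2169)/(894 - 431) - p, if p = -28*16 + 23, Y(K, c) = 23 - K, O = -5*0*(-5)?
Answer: 198998/463 ≈ 429.80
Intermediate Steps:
O = 0 (O = 0*(-5) = 0)
p = -425 (p = -448 + 23 = -425)
(Y((-9 - 6) - 16, O) + 2169)/(894 - 431) - p = ((23 - ((-9 - 6) - 16)) + 2169)/(894 - 431) - 1*(-425) = ((23 - (-15 - 16)) + 2169)/463 + 425 = ((23 - 1*(-31)) + 2169)*(1/463) + 425 = ((23 + 31) + 2169)*(1/463) + 425 = (54 + 2169)*(1/463) + 425 = 2223*(1/463) + 425 = 2223/463 + 425 = 198998/463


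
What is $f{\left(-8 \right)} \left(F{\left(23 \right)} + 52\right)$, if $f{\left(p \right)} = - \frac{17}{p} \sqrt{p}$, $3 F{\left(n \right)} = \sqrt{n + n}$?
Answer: $\frac{17 i \sqrt{2} \left(156 + \sqrt{46}\right)}{12} \approx 326.13 i$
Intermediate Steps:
$F{\left(n \right)} = \frac{\sqrt{2} \sqrt{n}}{3}$ ($F{\left(n \right)} = \frac{\sqrt{n + n}}{3} = \frac{\sqrt{2 n}}{3} = \frac{\sqrt{2} \sqrt{n}}{3}$)
$f{\left(p \right)} = - \frac{17}{\sqrt{p}}$
$f{\left(-8 \right)} \left(F{\left(23 \right)} + 52\right) = - \frac{17}{2 i \sqrt{2}} \left(\frac{\sqrt{2} \sqrt{23}}{3} + 52\right) = - 17 \left(- \frac{i \sqrt{2}}{4}\right) \left(\frac{\sqrt{46}}{3} + 52\right) = \frac{17 i \sqrt{2}}{4} \left(52 + \frac{\sqrt{46}}{3}\right) = \frac{17 i \sqrt{2} \left(52 + \frac{\sqrt{46}}{3}\right)}{4}$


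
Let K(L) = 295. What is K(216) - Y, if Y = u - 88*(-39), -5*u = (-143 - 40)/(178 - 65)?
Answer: -1772588/565 ≈ -3137.3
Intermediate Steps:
u = 183/565 (u = -(-143 - 40)/(5*(178 - 65)) = -(-183)/(5*113) = -1/5*(-183/113) = 183/565 ≈ 0.32389)
Y = 1939263/565 (Y = 183/565 - 88*(-39) = 183/565 + 3432 = 1939263/565 ≈ 3432.3)
K(216) - Y = 295 - 1*1939263/565 = 295 - 1939263/565 = -1772588/565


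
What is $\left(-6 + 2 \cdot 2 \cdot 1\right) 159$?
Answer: $-318$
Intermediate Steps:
$\left(-6 + 2 \cdot 2 \cdot 1\right) 159 = \left(-6 + 4 \cdot 1\right) 159 = \left(-6 + 4\right) 159 = \left(-2\right) 159 = -318$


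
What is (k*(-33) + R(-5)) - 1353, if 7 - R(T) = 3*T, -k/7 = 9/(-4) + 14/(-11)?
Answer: -8579/4 ≈ -2144.8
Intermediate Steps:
k = 1085/44 (k = -7*(9/(-4) + 14/(-11)) = -7*(9*(-¼) + 14*(-1/11)) = -7*(-9/4 - 14/11) = -7*(-155/44) = 1085/44 ≈ 24.659)
R(T) = 7 - 3*T
(k*(-33) + R(-5)) - 1353 = ((1085/44)*(-33) + (7 - 3*(-5))) - 1353 = (-3255/4 + (7 + 15)) - 1353 = (-3255/4 + 22) - 1353 = -3167/4 - 1353 = -8579/4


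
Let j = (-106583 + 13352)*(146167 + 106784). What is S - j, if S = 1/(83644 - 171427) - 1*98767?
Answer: 2070166818058661/87783 ≈ 2.3583e+10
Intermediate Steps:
j = -23582874681 (j = -93231*252951 = -23582874681)
S = -8670063562/87783 (S = 1/(-87783) - 98767 = -1/87783 - 98767 = -8670063562/87783 ≈ -98767.)
S - j = -8670063562/87783 - 1*(-23582874681) = -8670063562/87783 + 23582874681 = 2070166818058661/87783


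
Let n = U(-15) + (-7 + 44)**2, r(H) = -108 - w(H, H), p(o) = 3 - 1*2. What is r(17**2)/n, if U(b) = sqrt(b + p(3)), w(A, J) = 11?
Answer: -162911/1874175 + 119*I*sqrt(14)/1874175 ≈ -0.086924 + 0.00023758*I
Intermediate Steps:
p(o) = 1 (p(o) = 3 - 2 = 1)
U(b) = sqrt(1 + b) (U(b) = sqrt(b + 1) = sqrt(1 + b))
r(H) = -119 (r(H) = -108 - 1*11 = -108 - 11 = -119)
n = 1369 + I*sqrt(14) (n = sqrt(1 - 15) + (-7 + 44)**2 = sqrt(-14) + 37**2 = I*sqrt(14) + 1369 = 1369 + I*sqrt(14) ≈ 1369.0 + 3.7417*I)
r(17**2)/n = -119/(1369 + I*sqrt(14))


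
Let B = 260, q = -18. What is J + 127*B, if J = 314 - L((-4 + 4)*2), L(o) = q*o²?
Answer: 33334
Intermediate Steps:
L(o) = -18*o²
J = 314 (J = 314 - (-18)*((-4 + 4)*2)² = 314 - (-18)*(0*2)² = 314 - (-18)*0² = 314 - (-18)*0 = 314 - 1*0 = 314 + 0 = 314)
J + 127*B = 314 + 127*260 = 314 + 33020 = 33334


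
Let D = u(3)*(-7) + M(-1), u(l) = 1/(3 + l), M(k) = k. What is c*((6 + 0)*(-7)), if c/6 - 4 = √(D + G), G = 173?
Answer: -1008 - 210*√246 ≈ -4301.7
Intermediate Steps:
D = -13/6 (D = -7/(3 + 3) - 1 = -7/6 - 1 = -13/6 ≈ -2.1667)
c = 24 + 5*√246 (c = 24 + 6*√(-13/6 + 173) = 24 + 6*√(1025/6) = 24 + 6*(5*√246/6) = 24 + 5*√246 ≈ 102.42)
c*((6 + 0)*(-7)) = (24 + 5*√246)*((6 + 0)*(-7)) = (24 + 5*√246)*(6*(-7)) = (24 + 5*√246)*(-42) = -1008 - 210*√246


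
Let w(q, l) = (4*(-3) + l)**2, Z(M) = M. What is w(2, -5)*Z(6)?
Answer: 1734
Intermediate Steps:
w(q, l) = (-12 + l)**2
w(2, -5)*Z(6) = (-12 - 5)**2*6 = (-17)**2*6 = 289*6 = 1734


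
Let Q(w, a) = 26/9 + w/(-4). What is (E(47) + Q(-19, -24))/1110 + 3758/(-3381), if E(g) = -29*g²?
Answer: -2648829527/45034920 ≈ -58.817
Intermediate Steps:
Q(w, a) = 26/9 - w/4 (Q(w, a) = 26*(⅑) + w*(-¼) = 26/9 - w/4)
(E(47) + Q(-19, -24))/1110 + 3758/(-3381) = (-29*47² + (26/9 - ¼*(-19)))/1110 + 3758/(-3381) = (-29*2209 + (26/9 + 19/4))*(1/1110) + 3758*(-1/3381) = (-64061 + 275/36)*(1/1110) - 3758/3381 = -2305921/36*1/1110 - 3758/3381 = -2305921/39960 - 3758/3381 = -2648829527/45034920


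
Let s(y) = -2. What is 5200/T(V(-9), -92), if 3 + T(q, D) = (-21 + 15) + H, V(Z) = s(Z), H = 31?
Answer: 2600/11 ≈ 236.36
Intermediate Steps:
V(Z) = -2
T(q, D) = 22 (T(q, D) = -3 + ((-21 + 15) + 31) = -3 + (-6 + 31) = -3 + 25 = 22)
5200/T(V(-9), -92) = 5200/22 = 5200*(1/22) = 2600/11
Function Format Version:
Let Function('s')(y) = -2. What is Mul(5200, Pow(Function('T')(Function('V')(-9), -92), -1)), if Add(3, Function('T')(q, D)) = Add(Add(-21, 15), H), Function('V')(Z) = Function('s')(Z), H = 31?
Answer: Rational(2600, 11) ≈ 236.36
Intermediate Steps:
Function('V')(Z) = -2
Function('T')(q, D) = 22 (Function('T')(q, D) = Add(-3, Add(Add(-21, 15), 31)) = Add(-3, Add(-6, 31)) = Add(-3, 25) = 22)
Mul(5200, Pow(Function('T')(Function('V')(-9), -92), -1)) = Mul(5200, Pow(22, -1)) = Mul(5200, Rational(1, 22)) = Rational(2600, 11)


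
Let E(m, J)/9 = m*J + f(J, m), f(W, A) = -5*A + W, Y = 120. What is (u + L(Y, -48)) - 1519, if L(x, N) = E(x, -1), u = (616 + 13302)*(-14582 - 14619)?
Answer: -406427526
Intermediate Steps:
f(W, A) = W - 5*A
E(m, J) = -45*m + 9*J + 9*J*m (E(m, J) = 9*(m*J + (J - 5*m)) = 9*(J*m + (J - 5*m)) = 9*(J - 5*m + J*m) = -45*m + 9*J + 9*J*m)
u = -406419518 (u = 13918*(-29201) = -406419518)
L(x, N) = -9 - 54*x (L(x, N) = -45*x + 9*(-1) + 9*(-1)*x = -45*x - 9 - 9*x = -9 - 54*x)
(u + L(Y, -48)) - 1519 = (-406419518 + (-9 - 54*120)) - 1519 = (-406419518 + (-9 - 6480)) - 1519 = (-406419518 - 6489) - 1519 = -406426007 - 1519 = -406427526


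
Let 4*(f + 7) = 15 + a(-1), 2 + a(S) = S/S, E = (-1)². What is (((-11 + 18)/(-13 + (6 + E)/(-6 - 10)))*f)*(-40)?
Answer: -3136/43 ≈ -72.930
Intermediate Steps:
E = 1
a(S) = -1 (a(S) = -2 + S/S = -2 + 1 = -1)
f = -7/2 (f = -7 + (15 - 1)/4 = -7 + (¼)*14 = -7 + 7/2 = -7/2 ≈ -3.5000)
(((-11 + 18)/(-13 + (6 + E)/(-6 - 10)))*f)*(-40) = (((-11 + 18)/(-13 + (6 + 1)/(-6 - 10)))*(-7/2))*(-40) = ((7/(-13 + 7/(-16)))*(-7/2))*(-40) = ((7/(-13 + 7*(-1/16)))*(-7/2))*(-40) = ((7/(-13 - 7/16))*(-7/2))*(-40) = ((7/(-215/16))*(-7/2))*(-40) = ((7*(-16/215))*(-7/2))*(-40) = -112/215*(-7/2)*(-40) = (392/215)*(-40) = -3136/43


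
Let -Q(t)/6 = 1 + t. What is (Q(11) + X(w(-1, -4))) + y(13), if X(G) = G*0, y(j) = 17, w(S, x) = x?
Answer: -55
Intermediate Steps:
X(G) = 0
Q(t) = -6 - 6*t (Q(t) = -6*(1 + t) = -6 - 6*t)
(Q(11) + X(w(-1, -4))) + y(13) = ((-6 - 6*11) + 0) + 17 = ((-6 - 66) + 0) + 17 = (-72 + 0) + 17 = -72 + 17 = -55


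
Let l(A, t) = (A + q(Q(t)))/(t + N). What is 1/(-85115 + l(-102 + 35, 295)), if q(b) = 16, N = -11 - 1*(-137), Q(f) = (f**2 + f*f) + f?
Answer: -421/35833466 ≈ -1.1749e-5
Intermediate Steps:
Q(f) = f + 2*f**2 (Q(f) = (f**2 + f**2) + f = 2*f**2 + f = f + 2*f**2)
N = 126 (N = -11 + 137 = 126)
l(A, t) = (16 + A)/(126 + t) (l(A, t) = (A + 16)/(t + 126) = (16 + A)/(126 + t))
1/(-85115 + l(-102 + 35, 295)) = 1/(-85115 + (16 + (-102 + 35))/(126 + 295)) = 1/(-85115 + (16 - 67)/421) = 1/(-85115 + (1/421)*(-51)) = 1/(-85115 - 51/421) = 1/(-35833466/421) = -421/35833466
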